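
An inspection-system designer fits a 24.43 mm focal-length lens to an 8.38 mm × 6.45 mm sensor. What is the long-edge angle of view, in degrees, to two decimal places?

Angle of view α = 2·arctan(w/2f) with w = 8.38 mm and f = 24.43 mm.
w/2f = 0.17151; arctan(0.17151) ≈ 9.7321°, so α ≈ 19.4643°.

19.46°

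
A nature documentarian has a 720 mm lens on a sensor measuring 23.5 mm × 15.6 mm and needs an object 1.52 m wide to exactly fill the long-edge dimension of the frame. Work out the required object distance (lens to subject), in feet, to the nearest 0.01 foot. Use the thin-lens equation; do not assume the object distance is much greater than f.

155.15 ft

W: 1.52 m = 1520 mm.
Magnification m = w/W = dᵢ/dₒ; combined with 1/f = 1/dₒ + 1/dᵢ this gives dₒ = f·(1 + W/w).
dₒ = 720 mm × (1 + 1520/23.5) = 720 × 65.6809 ≈ 47290.213 mm = 47290.213/304.8 ft = 155.152 ft.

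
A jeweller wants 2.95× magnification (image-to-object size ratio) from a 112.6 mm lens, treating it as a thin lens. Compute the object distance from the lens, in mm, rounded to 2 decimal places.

150.77 mm

With m = dᵢ/dₒ and 1/f = 1/dₒ + 1/dᵢ, substituting dᵢ = m·dₒ gives 1/f = (1 + 1/m)/dₒ, hence dₒ = f·(1 + 1/m).
dₒ = 112.6 × (1 + 1/2.95) = 112.6 × 1.33898 ≈ 150.769 mm.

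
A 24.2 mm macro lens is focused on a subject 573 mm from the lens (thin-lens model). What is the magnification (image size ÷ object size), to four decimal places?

0.0441×

Thin lens: 1/f = 1/dₒ + 1/dᵢ → 1/dᵢ = 1/24.2 − 1/573 = 0.0395771 mm⁻¹, so dᵢ ≈ 25.2671 mm.
Magnification m = dᵢ/dₒ = 25.2671/573 ≈ 0.04410.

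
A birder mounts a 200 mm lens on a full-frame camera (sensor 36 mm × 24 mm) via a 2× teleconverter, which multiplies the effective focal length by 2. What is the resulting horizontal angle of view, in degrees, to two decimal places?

5.15°

Effective focal length f = 200 × 2 = 400 mm.
α = 2·arctan(36 / (2 × 400)) = 2·arctan(0.04500) ≈ 5.1531°.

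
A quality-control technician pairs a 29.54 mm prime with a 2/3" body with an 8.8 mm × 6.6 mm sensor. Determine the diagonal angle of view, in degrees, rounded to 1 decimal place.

21.1°

Sensor diagonal = √(8.8² + 6.6²) = √121.0000 ≈ 11.0000 mm.
Angle of view α = 2·arctan(d/2f) with d = 11.0000 mm and f = 29.54 mm.
d/2f = 0.18619; arctan(0.18619) ≈ 10.5470°, so α ≈ 21.0941°.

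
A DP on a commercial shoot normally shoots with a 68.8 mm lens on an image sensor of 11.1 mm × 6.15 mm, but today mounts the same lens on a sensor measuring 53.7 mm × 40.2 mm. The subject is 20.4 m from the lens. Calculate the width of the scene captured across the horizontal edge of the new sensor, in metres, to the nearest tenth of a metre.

The focal length stays 68.8 mm; the relevant sensor dimension is now w = 53.7 mm. Object distance dₒ = 20.4 m = 20400 mm.
Thin-lens field width W = w·(dₒ − f)/f = 53.7 × (20400 − 68.8)/68.8 ≈ 15868.974 mm = 15.869 m.

15.9 m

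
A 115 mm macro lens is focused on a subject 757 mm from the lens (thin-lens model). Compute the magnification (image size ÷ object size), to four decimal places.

0.1791×

Thin lens: 1/f = 1/dₒ + 1/dᵢ → 1/dᵢ = 1/115 − 1/757 = 0.0073746 mm⁻¹, so dᵢ ≈ 135.5997 mm.
Magnification m = dᵢ/dₒ = 135.5997/757 ≈ 0.17913.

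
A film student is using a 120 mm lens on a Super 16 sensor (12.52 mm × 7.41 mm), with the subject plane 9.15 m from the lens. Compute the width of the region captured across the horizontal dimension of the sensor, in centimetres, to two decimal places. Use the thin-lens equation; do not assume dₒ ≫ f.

dₒ: 9.15 m = 9150 mm.
Similar triangles through the lens centre give W/dₒ = w/dᵢ; with 1/f = 1/dₒ + 1/dᵢ this gives W = w·(dₒ − f)/f.
W = 12.52 mm × (9150 − 120) / 120 = 12.52 × 75.2500 ≈ 942.130 mm = 94.213 cm.

94.21 cm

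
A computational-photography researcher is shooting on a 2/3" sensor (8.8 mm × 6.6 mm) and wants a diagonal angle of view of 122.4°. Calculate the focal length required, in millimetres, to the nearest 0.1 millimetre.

Sensor diagonal = √(8.8² + 6.6²) = √121.0000 ≈ 11.0000 mm.
From α = 2·arctan(d/2f) we get f = d / (2·tan(α/2)).
With d = 11.0000 mm and α/2 = 61.2°, tan(α/2) ≈ 1.81899, so f ≈ 11.0000 / 3.63799 ≈ 3.0237 mm.

3.0 mm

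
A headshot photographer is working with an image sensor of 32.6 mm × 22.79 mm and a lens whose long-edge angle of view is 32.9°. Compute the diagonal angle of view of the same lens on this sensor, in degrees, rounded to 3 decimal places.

39.624°

From the long-edge AOV: f = 32.6 / (2·tan(16.45°)) = 32.6 / 0.59053 ≈ 55.2047 mm.
Sensor diagonal = √(32.6² + 22.79²) = √1582.1441 ≈ 39.7762 mm.
Diagonal AOV = 2·arctan(39.7762 / (2 × 55.2047)) = 2·arctan(0.36026) ≈ 39.6242°.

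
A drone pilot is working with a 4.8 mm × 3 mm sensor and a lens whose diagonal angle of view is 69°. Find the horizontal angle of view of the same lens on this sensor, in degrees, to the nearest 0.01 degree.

Sensor diagonal = √(4.8² + 3²) = √32.0400 ≈ 5.6604 mm.
From the diagonal AOV: f = 5.6604 / (2·tan(34.5°)) = 5.6604 / 1.37456 ≈ 4.1180 mm.
Horizontal AOV = 2·arctan(4.8 / (2 × 4.1180)) = 2·arctan(0.58281) ≈ 60.4684°.

60.47°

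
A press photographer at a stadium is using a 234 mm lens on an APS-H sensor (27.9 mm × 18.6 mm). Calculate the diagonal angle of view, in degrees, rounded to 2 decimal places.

Sensor diagonal = √(27.9² + 18.6²) = √1124.3700 ≈ 33.5316 mm.
Angle of view α = 2·arctan(d/2f) with d = 33.5316 mm and f = 234 mm.
d/2f = 0.07165; arctan(0.07165) ≈ 4.0982°, so α ≈ 8.1963°.

8.20°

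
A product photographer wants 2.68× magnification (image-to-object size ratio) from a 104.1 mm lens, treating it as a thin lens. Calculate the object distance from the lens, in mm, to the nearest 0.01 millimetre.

With m = dᵢ/dₒ and 1/f = 1/dₒ + 1/dᵢ, substituting dᵢ = m·dₒ gives 1/f = (1 + 1/m)/dₒ, hence dₒ = f·(1 + 1/m).
dₒ = 104.1 × (1 + 1/2.68) = 104.1 × 1.37313 ≈ 142.943 mm.

142.94 mm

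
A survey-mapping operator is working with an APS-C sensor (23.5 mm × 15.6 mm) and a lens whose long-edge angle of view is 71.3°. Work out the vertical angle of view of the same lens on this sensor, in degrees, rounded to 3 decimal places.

From the long-edge AOV: f = 23.5 / (2·tan(35.65°)) = 23.5 / 1.43450 ≈ 16.3820 mm.
Vertical AOV = 2·arctan(15.6 / (2 × 16.3820)) = 2·arctan(0.47613) ≈ 50.9212°.

50.921°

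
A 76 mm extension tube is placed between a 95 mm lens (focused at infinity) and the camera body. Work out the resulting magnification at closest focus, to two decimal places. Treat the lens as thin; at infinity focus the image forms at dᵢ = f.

The tube moves the image plane from f to f + e, so dᵢ = 95 + 76 = 171 mm. Focus is achieved when 1/f = 1/dₒ + 1/dᵢ, giving dₒ = 1/(1/f − 1/(f+e)).
Magnification m = dᵢ/dₒ = (f+e)·(1/f − 1/(f+e)) = e/f = 76/95 ≈ 0.8000.

0.80×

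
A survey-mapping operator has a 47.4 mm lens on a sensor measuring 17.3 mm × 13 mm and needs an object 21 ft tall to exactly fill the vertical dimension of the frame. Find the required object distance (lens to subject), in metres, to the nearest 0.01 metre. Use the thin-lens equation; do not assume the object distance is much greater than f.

W: 21 ft × 304.8 mm/ft = 6400.80 mm.
Magnification m = h/W = dᵢ/dₒ; combined with 1/f = 1/dₒ + 1/dᵢ this gives dₒ = f·(1 + W/h).
dₒ = 47.4 mm × (1 + 6400.8/13) = 47.4 × 493.3692 ≈ 23385.701 mm = 23.3857 m.

23.39 m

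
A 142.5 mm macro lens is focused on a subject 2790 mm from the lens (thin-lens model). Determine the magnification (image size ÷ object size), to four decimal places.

0.0538×

Thin lens: 1/f = 1/dₒ + 1/dᵢ → 1/dᵢ = 1/142.5 − 1/2790 = 0.0066591 mm⁻¹, so dᵢ ≈ 150.1700 mm.
Magnification m = dᵢ/dₒ = 150.1700/2790 ≈ 0.05382.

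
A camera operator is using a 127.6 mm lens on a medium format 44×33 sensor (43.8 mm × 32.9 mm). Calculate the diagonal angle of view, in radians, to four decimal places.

Sensor diagonal = √(43.8² + 32.9²) = √3000.8500 ≈ 54.7800 mm.
Angle of view α = 2·arctan(d/2f) with d = 54.7800 mm and f = 127.6 mm.
d/2f = 0.21466; arctan(0.21466) ≈ 0.2114 rad, so α ≈ 0.4229 rad.

0.4229 rad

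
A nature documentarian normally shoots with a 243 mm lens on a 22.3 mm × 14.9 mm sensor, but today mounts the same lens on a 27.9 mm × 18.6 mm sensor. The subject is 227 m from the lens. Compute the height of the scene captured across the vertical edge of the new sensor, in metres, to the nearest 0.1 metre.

17.4 m

The focal length stays 243 mm; the relevant sensor dimension is now h = 18.6 mm. Object distance dₒ = 227 m = 227000 mm.
Thin-lens field height W = h·(dₒ − f)/f = 18.6 × (227000 − 243)/243 ≈ 17356.709 mm = 17.3567 m.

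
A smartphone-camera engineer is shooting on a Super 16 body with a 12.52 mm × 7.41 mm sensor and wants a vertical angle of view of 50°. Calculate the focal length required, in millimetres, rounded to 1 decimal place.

7.9 mm

From α = 2·arctan(h/2f) we get f = h / (2·tan(α/2)).
With h = 7.41 mm and α/2 = 25°, tan(α/2) ≈ 0.46631, so f ≈ 7.41 / 0.93262 ≈ 7.9454 mm.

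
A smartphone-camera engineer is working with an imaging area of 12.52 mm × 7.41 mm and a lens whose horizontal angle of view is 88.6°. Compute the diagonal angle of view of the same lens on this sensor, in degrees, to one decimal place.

97.2°

From the horizontal AOV: f = 12.52 / (2·tan(44.3°)) = 12.52 / 1.95172 ≈ 6.4149 mm.
Sensor diagonal = √(12.52² + 7.41²) = √211.6585 ≈ 14.5485 mm.
Diagonal AOV = 2·arctan(14.5485 / (2 × 6.4149)) = 2·arctan(1.13397) ≈ 97.1845°.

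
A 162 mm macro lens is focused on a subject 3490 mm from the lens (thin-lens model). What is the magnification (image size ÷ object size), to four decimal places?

0.0487×

Thin lens: 1/f = 1/dₒ + 1/dᵢ → 1/dᵢ = 1/162 − 1/3490 = 0.0058863 mm⁻¹, so dᵢ ≈ 169.8858 mm.
Magnification m = dᵢ/dₒ = 169.8858/3490 ≈ 0.04868.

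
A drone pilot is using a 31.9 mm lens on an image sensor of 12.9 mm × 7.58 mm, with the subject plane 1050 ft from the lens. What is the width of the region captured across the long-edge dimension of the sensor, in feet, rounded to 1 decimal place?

dₒ: 1050 ft × 304.8 mm/ft = 320039.99 mm.
Similar triangles through the lens centre give W/dₒ = w/dᵢ; with 1/f = 1/dₒ + 1/dᵢ this gives W = w·(dₒ − f)/f.
W = 12.9 mm × (320040 − 31.9) / 31.9 = 12.9 × 10031.6016 ≈ 129407.660 mm = 129407.660/304.8 ft = 424.566 ft.

424.6 ft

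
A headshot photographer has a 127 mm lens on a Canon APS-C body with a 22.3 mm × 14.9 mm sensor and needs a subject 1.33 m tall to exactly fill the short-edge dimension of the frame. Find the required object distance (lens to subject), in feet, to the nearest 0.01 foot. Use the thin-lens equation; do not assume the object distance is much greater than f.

W: 1.33 m = 1330 mm.
Magnification m = h/W = dᵢ/dₒ; combined with 1/f = 1/dₒ + 1/dᵢ this gives dₒ = f·(1 + W/h).
dₒ = 127 mm × (1 + 1330/14.9) = 127 × 90.2617 ≈ 11463.242 mm = 11463.242/304.8 ft = 37.6091 ft.

37.61 ft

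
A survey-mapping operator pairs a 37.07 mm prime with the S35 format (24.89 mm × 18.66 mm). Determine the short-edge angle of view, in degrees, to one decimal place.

Angle of view α = 2·arctan(h/2f) with h = 18.66 mm and f = 37.07 mm.
h/2f = 0.25169; arctan(0.25169) ≈ 14.1271°, so α ≈ 28.2543°.

28.3°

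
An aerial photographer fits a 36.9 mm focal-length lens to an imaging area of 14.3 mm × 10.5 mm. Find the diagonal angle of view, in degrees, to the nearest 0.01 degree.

27.03°

Sensor diagonal = √(14.3² + 10.5²) = √314.7400 ≈ 17.7409 mm.
Angle of view α = 2·arctan(d/2f) with d = 17.7409 mm and f = 36.9 mm.
d/2f = 0.24039; arctan(0.24039) ≈ 13.5170°, so α ≈ 27.0339°.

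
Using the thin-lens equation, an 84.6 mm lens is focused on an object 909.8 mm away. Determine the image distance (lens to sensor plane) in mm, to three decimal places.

1/dᵢ = 1/f − 1/dₒ = 1/84.6 − 1/909.8 = 0.0107212 mm⁻¹.
dᵢ = 1/0.0107212 ≈ 93.2732 mm.

93.273 mm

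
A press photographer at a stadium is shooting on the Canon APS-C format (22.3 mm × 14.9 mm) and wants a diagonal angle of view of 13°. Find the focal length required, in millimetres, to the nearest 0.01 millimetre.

Sensor diagonal = √(22.3² + 14.9²) = √719.3000 ≈ 26.8198 mm.
From α = 2·arctan(d/2f) we get f = d / (2·tan(α/2)).
With d = 26.8198 mm and α/2 = 6.5°, tan(α/2) ≈ 0.11394, so f ≈ 26.8198 / 0.22787 ≈ 117.6970 mm.

117.70 mm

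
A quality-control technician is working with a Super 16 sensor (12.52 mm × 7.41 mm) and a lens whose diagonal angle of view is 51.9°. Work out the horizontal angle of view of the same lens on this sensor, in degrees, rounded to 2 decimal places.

45.45°

Sensor diagonal = √(12.52² + 7.41²) = √211.6585 ≈ 14.5485 mm.
From the diagonal AOV: f = 14.5485 / (2·tan(25.95°)) = 14.5485 / 0.97331 ≈ 14.9475 mm.
Horizontal AOV = 2·arctan(12.52 / (2 × 14.9475)) = 2·arctan(0.41880) ≈ 45.4478°.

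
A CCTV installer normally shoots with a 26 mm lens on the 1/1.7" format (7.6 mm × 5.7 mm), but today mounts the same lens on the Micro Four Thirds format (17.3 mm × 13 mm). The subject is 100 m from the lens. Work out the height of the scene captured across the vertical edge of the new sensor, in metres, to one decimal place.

50.0 m

The focal length stays 26 mm; the relevant sensor dimension is now h = 13 mm. Object distance dₒ = 100 m = 100000 mm.
Thin-lens field height W = h·(dₒ − f)/f = 13 × (100000 − 26)/26 ≈ 49987.000 mm = 49.987 m.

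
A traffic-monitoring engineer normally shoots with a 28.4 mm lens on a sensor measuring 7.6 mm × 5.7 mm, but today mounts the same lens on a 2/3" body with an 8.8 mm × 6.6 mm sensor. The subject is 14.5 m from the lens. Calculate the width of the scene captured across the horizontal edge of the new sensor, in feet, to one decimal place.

14.7 ft

The focal length stays 28.4 mm; the relevant sensor dimension is now w = 8.8 mm. Object distance dₒ = 14.5 m = 14500 mm.
Thin-lens field width W = w·(dₒ − f)/f = 8.8 × (14500 − 28.4)/28.4 ≈ 4484.158 mm = 4484.158/304.8 ft = 14.7118 ft.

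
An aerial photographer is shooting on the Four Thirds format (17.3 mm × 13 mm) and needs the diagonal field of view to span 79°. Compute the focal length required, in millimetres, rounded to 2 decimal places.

13.13 mm

Sensor diagonal = √(17.3² + 13²) = √468.2900 ≈ 21.6400 mm.
From α = 2·arctan(d/2f) we get f = d / (2·tan(α/2)).
With d = 21.6400 mm and α/2 = 39.5°, tan(α/2) ≈ 0.82434, so f ≈ 21.6400 / 1.64867 ≈ 13.1257 mm.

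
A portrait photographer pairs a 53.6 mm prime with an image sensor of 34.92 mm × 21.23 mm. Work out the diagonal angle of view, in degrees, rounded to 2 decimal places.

Sensor diagonal = √(34.92² + 21.23²) = √1670.1193 ≈ 40.8671 mm.
Angle of view α = 2·arctan(d/2f) with d = 40.8671 mm and f = 53.6 mm.
d/2f = 0.38122; arctan(0.38122) ≈ 20.8680°, so α ≈ 41.7360°.

41.74°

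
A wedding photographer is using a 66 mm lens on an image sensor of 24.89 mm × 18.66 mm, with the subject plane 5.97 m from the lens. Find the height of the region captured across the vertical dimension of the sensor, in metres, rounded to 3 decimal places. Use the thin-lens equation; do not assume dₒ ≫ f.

dₒ: 5.97 m = 5970 mm.
Similar triangles through the lens centre give W/dₒ = h/dᵢ; with 1/f = 1/dₒ + 1/dᵢ this gives W = h·(dₒ − f)/f.
W = 18.66 mm × (5970 − 66) / 66 = 18.66 × 89.4545 ≈ 1669.222 mm = 1.66922 m.

1.669 m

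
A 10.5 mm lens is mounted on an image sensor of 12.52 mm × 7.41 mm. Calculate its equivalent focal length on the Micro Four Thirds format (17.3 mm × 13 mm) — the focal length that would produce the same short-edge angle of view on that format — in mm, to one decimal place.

Equal angle of view means equal height/f ratio, so f₂ = f₁ · (height₂/height₁) = 10.5 × 13/7.41.
f₂ = 10.5 × 1.75439 ≈ 18.421 mm.

18.4 mm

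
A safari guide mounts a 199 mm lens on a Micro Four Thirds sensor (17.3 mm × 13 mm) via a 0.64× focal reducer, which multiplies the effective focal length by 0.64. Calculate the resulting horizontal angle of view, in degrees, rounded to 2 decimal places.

7.77°

Effective focal length f = 199 × 0.64 = 127.36 mm.
α = 2·arctan(17.3 / (2 × 127.36)) = 2·arctan(0.06792) ≈ 7.7709°.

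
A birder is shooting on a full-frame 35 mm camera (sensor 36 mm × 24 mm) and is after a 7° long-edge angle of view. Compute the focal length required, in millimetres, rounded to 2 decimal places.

From α = 2·arctan(w/2f) we get f = w / (2·tan(α/2)).
With w = 36 mm and α/2 = 3.5°, tan(α/2) ≈ 0.06116, so f ≈ 36 / 0.12233 ≈ 294.2974 mm.

294.30 mm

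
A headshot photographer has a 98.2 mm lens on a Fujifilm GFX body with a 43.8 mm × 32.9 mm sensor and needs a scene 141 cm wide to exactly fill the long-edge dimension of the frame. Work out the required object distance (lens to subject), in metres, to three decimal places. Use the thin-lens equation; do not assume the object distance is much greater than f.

W: 141 cm = 1410 mm.
Magnification m = w/W = dᵢ/dₒ; combined with 1/f = 1/dₒ + 1/dᵢ this gives dₒ = f·(1 + W/w).
dₒ = 98.2 mm × (1 + 1410/43.8) = 98.2 × 33.1918 ≈ 3259.433 mm = 3.25943 m.

3.259 m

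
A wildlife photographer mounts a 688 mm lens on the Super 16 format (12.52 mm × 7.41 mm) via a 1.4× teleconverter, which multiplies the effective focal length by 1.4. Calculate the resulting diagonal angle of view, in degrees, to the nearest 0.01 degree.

0.87°

Effective focal length f = 688 × 1.4 = 963.2 mm.
Sensor diagonal = √(12.52² + 7.41²) = √211.6585 ≈ 14.5485 mm.
α = 2·arctan(14.548 / (2 × 963.2)) = 2·arctan(0.00755) ≈ 0.8654°.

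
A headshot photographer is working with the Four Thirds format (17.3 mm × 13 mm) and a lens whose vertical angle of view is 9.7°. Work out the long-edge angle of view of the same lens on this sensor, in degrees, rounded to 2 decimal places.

From the vertical AOV: f = 13 / (2·tan(4.85°)) = 13 / 0.16970 ≈ 76.6047 mm.
Long-edge AOV = 2·arctan(17.3 / (2 × 76.6047)) = 2·arctan(0.11292) ≈ 12.8848°.

12.88°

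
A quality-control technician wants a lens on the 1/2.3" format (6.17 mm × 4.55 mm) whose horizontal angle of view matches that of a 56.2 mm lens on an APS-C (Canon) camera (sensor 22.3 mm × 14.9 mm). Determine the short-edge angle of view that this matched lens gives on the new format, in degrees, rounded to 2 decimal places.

Equal horizontal AOV ⇒ f₂ = f₁ · 6.17/22.3 = 56.2 × 0.27668 ≈ 15.5495 mm.
Short-edge AOV on the new format = 2·arctan(4.55 / (2 × 15.5495)) = 2·arctan(0.14631) ≈ 16.6474°.

16.65°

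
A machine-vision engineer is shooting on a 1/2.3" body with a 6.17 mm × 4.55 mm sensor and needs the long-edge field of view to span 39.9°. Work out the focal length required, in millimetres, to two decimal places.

From α = 2·arctan(w/2f) we get f = w / (2·tan(α/2)).
With w = 6.17 mm and α/2 = 19.95°, tan(α/2) ≈ 0.36298, so f ≈ 6.17 / 0.72596 ≈ 8.4990 mm.

8.50 mm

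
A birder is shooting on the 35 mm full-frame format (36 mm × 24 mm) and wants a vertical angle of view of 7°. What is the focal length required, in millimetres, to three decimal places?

From α = 2·arctan(h/2f) we get f = h / (2·tan(α/2)).
With h = 24 mm and α/2 = 3.5°, tan(α/2) ≈ 0.06116, so f ≈ 24 / 0.12233 ≈ 196.1983 mm.

196.198 mm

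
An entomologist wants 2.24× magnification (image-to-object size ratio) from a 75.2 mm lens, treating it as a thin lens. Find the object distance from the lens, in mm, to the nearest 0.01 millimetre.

108.77 mm

With m = dᵢ/dₒ and 1/f = 1/dₒ + 1/dᵢ, substituting dᵢ = m·dₒ gives 1/f = (1 + 1/m)/dₒ, hence dₒ = f·(1 + 1/m).
dₒ = 75.2 × (1 + 1/2.24) = 75.2 × 1.44643 ≈ 108.771 mm.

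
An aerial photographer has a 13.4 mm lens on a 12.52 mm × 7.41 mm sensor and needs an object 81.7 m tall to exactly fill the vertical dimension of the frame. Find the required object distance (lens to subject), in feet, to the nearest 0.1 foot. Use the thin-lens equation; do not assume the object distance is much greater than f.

W: 81.7 m = 81700 mm.
Magnification m = h/W = dᵢ/dₒ; combined with 1/f = 1/dₒ + 1/dᵢ this gives dₒ = f·(1 + W/h).
dₒ = 13.4 mm × (1 + 81700/7.41) = 13.4 × 11026.6410 ≈ 147756.990 mm = 147756.990/304.8 ft = 484.767 ft.

484.8 ft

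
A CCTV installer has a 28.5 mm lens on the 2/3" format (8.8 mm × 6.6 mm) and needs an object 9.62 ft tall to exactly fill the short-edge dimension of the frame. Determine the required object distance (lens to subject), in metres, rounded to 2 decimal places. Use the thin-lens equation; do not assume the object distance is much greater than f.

12.69 m

W: 9.62 ft × 304.8 mm/ft = 2932.18 mm.
Magnification m = h/W = dᵢ/dₒ; combined with 1/f = 1/dₒ + 1/dᵢ this gives dₒ = f·(1 + W/h).
dₒ = 28.5 mm × (1 + 2932.18/6.6) = 28.5 × 445.2691 ≈ 12690.169 mm = 12.6902 m.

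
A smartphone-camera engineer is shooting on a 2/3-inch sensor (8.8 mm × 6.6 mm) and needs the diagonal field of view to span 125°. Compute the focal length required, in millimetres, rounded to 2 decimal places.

2.86 mm

Sensor diagonal = √(8.8² + 6.6²) = √121.0000 ≈ 11.0000 mm.
From α = 2·arctan(d/2f) we get f = d / (2·tan(α/2)).
With d = 11.0000 mm and α/2 = 62.5°, tan(α/2) ≈ 1.92098, so f ≈ 11.0000 / 3.84196 ≈ 2.8631 mm.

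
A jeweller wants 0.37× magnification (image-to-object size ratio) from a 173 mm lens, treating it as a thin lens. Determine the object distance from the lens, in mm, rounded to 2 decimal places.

640.57 mm

With m = dᵢ/dₒ and 1/f = 1/dₒ + 1/dᵢ, substituting dᵢ = m·dₒ gives 1/f = (1 + 1/m)/dₒ, hence dₒ = f·(1 + 1/m).
dₒ = 173 × (1 + 1/0.37) = 173 × 3.70270 ≈ 640.568 mm.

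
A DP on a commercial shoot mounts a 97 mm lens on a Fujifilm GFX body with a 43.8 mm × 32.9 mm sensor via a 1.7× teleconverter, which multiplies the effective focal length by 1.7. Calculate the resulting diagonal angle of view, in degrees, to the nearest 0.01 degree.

Effective focal length f = 97 × 1.7 = 164.9 mm.
Sensor diagonal = √(43.8² + 32.9²) = √3000.8500 ≈ 54.7800 mm.
α = 2·arctan(54.780 / (2 × 164.9)) = 2·arctan(0.16610) ≈ 18.8615°.

18.86°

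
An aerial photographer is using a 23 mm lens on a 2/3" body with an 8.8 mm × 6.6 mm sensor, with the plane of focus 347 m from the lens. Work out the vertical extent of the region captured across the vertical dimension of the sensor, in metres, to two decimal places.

dₒ: 347 m = 347000 mm.
Similar triangles through the lens centre give W/dₒ = h/dᵢ; with 1/f = 1/dₒ + 1/dᵢ this gives W = h·(dₒ − f)/f.
W = 6.6 mm × (347000 − 23) / 23 = 6.6 × 15085.9565 ≈ 99567.313 mm = 99.5673 m.

99.57 m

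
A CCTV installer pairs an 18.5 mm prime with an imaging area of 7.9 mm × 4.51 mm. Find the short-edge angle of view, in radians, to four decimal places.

Angle of view α = 2·arctan(h/2f) with h = 4.51 mm and f = 18.5 mm.
h/2f = 0.12189; arctan(0.12189) ≈ 0.1213 rad, so α ≈ 0.2426 rad.

0.2426 rad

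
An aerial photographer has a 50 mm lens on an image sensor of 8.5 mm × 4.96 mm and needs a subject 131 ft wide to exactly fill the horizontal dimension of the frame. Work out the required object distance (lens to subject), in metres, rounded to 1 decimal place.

W: 131 ft × 304.8 mm/ft = 39928.80 mm.
Magnification m = w/W = dᵢ/dₒ; combined with 1/f = 1/dₒ + 1/dᵢ this gives dₒ = f·(1 + W/w).
dₒ = 50 mm × (1 + 39928.8/8.5) = 50 × 4698.5057 ≈ 234925.287 mm = 234.925 m.

234.9 m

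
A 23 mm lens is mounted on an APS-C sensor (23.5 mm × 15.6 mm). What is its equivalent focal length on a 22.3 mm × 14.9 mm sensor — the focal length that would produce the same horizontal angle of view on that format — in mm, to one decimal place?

21.8 mm

Equal angle of view means equal width/f ratio, so f₂ = f₁ · (width₂/width₁) = 23 × 22.3/23.5.
f₂ = 23 × 0.94894 ≈ 21.826 mm.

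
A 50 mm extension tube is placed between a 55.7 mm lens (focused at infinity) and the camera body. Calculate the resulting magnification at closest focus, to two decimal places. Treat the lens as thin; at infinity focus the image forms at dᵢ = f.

0.90×

The tube moves the image plane from f to f + e, so dᵢ = 55.7 + 50 = 105.7 mm. Focus is achieved when 1/f = 1/dₒ + 1/dᵢ, giving dₒ = 1/(1/f − 1/(f+e)).
Magnification m = dᵢ/dₒ = (f+e)·(1/f − 1/(f+e)) = e/f = 50/55.7 ≈ 0.8977.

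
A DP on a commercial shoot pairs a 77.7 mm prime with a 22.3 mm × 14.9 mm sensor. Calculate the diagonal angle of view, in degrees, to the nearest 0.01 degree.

19.58°

Sensor diagonal = √(22.3² + 14.9²) = √719.3000 ≈ 26.8198 mm.
Angle of view α = 2·arctan(d/2f) with d = 26.8198 mm and f = 77.7 mm.
d/2f = 0.17259; arctan(0.17259) ≈ 9.7920°, so α ≈ 19.5839°.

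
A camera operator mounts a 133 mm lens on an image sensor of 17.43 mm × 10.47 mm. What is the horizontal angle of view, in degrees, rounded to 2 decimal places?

Angle of view α = 2·arctan(w/2f) with w = 17.43 mm and f = 133 mm.
w/2f = 0.06553; arctan(0.06553) ≈ 3.7490°, so α ≈ 7.4980°.

7.50°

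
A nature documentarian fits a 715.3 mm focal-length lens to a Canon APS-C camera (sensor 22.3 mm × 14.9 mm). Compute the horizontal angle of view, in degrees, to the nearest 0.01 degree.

1.79°

Angle of view α = 2·arctan(w/2f) with w = 22.3 mm and f = 715.3 mm.
w/2f = 0.01559; arctan(0.01559) ≈ 0.8930°, so α ≈ 1.7861°.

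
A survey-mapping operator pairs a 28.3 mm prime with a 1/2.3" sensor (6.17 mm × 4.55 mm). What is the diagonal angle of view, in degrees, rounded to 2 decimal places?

15.43°

Sensor diagonal = √(6.17² + 4.55²) = √58.7714 ≈ 7.6663 mm.
Angle of view α = 2·arctan(d/2f) with d = 7.6663 mm and f = 28.3 mm.
d/2f = 0.13545; arctan(0.13545) ≈ 7.7135°, so α ≈ 15.4271°.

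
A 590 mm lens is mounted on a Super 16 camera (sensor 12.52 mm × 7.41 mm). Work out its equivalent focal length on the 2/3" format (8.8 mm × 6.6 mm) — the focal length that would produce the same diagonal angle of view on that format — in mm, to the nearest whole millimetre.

Sensor diagonal = √(12.52² + 7.41²) = √211.6585 ≈ 14.5485 mm.
Sensor diagonal = √(8.8² + 6.6²) = √121.0000 ≈ 11.0000 mm.
Equal angle of view means equal diagonal/f ratio, so f₂ = f₁ · (diagonal₂/diagonal₁) = 590 × 11.0000/14.5485.
f₂ = 590 × 0.75609 ≈ 446.094 mm.

446 mm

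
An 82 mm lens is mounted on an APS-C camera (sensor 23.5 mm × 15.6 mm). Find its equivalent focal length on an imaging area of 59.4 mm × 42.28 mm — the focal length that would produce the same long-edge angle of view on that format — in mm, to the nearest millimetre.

207 mm

Equal angle of view means equal width/f ratio, so f₂ = f₁ · (width₂/width₁) = 82 × 59.4/23.5.
f₂ = 82 × 2.52766 ≈ 207.268 mm.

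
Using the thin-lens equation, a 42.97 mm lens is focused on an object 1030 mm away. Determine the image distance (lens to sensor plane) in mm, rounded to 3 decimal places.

1/dᵢ = 1/f − 1/dₒ = 1/42.97 − 1/1030 = 0.0223012 mm⁻¹.
dᵢ = 1/0.0223012 ≈ 44.8407 mm.

44.841 mm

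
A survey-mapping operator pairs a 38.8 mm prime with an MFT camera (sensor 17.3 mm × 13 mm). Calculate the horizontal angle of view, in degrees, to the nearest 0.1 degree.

25.1°

Angle of view α = 2·arctan(w/2f) with w = 17.3 mm and f = 38.8 mm.
w/2f = 0.22294; arctan(0.22294) ≈ 12.5679°, so α ≈ 25.1358°.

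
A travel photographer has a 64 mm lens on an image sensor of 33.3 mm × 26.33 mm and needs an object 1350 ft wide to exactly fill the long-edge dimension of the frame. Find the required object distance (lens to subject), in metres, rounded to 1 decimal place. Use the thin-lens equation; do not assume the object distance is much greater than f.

W: 1350 ft × 304.8 mm/ft = 411479.99 mm.
Magnification m = w/W = dᵢ/dₒ; combined with 1/f = 1/dₒ + 1/dᵢ this gives dₒ = f·(1 + W/w).
dₒ = 64 mm × (1 + 411480/33.3) = 64 × 12357.7564 ≈ 790896.407 mm = 790.896 m.

790.9 m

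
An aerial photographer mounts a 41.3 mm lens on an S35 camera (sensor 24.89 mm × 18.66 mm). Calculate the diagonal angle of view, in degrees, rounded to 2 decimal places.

41.27°

Sensor diagonal = √(24.89² + 18.66²) = √967.7077 ≈ 31.1080 mm.
Angle of view α = 2·arctan(d/2f) with d = 31.1080 mm and f = 41.3 mm.
d/2f = 0.37661; arctan(0.37661) ≈ 20.6369°, so α ≈ 41.2738°.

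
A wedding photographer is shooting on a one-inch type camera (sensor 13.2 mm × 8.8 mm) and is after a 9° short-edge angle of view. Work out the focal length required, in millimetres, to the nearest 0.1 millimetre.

From α = 2·arctan(h/2f) we get f = h / (2·tan(α/2)).
With h = 8.8 mm and α/2 = 4.5°, tan(α/2) ≈ 0.07870, so f ≈ 8.8 / 0.15740 ≈ 55.9073 mm.

55.9 mm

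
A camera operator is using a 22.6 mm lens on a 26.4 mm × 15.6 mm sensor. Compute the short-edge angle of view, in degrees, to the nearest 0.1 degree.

Angle of view α = 2·arctan(h/2f) with h = 15.6 mm and f = 22.6 mm.
h/2f = 0.34513; arctan(0.34513) ≈ 19.0412°, so α ≈ 38.0825°.

38.1°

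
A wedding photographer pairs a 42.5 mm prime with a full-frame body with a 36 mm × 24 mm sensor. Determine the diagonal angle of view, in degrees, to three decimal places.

Sensor diagonal = √(36² + 24²) = √1872.0000 ≈ 43.2666 mm.
Angle of view α = 2·arctan(d/2f) with d = 43.2666 mm and f = 42.5 mm.
d/2f = 0.50902; arctan(0.50902) ≈ 26.9770°, so α ≈ 53.9539°.

53.954°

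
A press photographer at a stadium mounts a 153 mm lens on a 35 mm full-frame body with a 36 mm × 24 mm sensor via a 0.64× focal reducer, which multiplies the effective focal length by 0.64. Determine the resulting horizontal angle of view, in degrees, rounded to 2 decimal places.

Effective focal length f = 153 × 0.64 = 97.92 mm.
α = 2·arctan(36 / (2 × 97.92)) = 2·arctan(0.18382) ≈ 20.8321°.

20.83°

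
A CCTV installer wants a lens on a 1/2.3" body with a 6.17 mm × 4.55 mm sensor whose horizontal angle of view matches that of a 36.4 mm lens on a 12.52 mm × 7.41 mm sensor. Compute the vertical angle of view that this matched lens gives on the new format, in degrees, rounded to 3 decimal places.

14.456°

Equal horizontal AOV ⇒ f₂ = f₁ · 6.17/12.52 = 36.4 × 0.49281 ≈ 17.9383 mm.
Vertical AOV on the new format = 2·arctan(4.55 / (2 × 17.9383)) = 2·arctan(0.12682) ≈ 14.4557°.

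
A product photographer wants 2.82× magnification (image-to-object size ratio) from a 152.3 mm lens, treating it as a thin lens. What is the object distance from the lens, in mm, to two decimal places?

206.31 mm

With m = dᵢ/dₒ and 1/f = 1/dₒ + 1/dᵢ, substituting dᵢ = m·dₒ gives 1/f = (1 + 1/m)/dₒ, hence dₒ = f·(1 + 1/m).
dₒ = 152.3 × (1 + 1/2.82) = 152.3 × 1.35461 ≈ 206.307 mm.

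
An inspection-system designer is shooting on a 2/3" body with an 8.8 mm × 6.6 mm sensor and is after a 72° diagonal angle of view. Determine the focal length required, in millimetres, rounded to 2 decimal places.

7.57 mm

Sensor diagonal = √(8.8² + 6.6²) = √121.0000 ≈ 11.0000 mm.
From α = 2·arctan(d/2f) we get f = d / (2·tan(α/2)).
With d = 11.0000 mm and α/2 = 36°, tan(α/2) ≈ 0.72654, so f ≈ 11.0000 / 1.45309 ≈ 7.5701 mm.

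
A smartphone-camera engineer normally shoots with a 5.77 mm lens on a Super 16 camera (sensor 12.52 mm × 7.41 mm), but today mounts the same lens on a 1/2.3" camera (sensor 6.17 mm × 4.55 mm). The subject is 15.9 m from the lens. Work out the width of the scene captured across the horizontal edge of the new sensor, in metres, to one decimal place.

The focal length stays 5.77 mm; the relevant sensor dimension is now w = 6.17 mm. Object distance dₒ = 15.9 m = 15900 mm.
Thin-lens field width W = w·(dₒ − f)/f = 6.17 × (15900 − 5.77)/5.77 ≈ 16996.083 mm = 16.9961 m.

17.0 m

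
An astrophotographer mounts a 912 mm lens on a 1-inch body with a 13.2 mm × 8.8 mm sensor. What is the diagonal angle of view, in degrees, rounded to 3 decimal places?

Sensor diagonal = √(13.2² + 8.8²) = √251.6800 ≈ 15.8644 mm.
Angle of view α = 2·arctan(d/2f) with d = 15.8644 mm and f = 912 mm.
d/2f = 0.00870; arctan(0.00870) ≈ 0.4983°, so α ≈ 0.9966°.

0.997°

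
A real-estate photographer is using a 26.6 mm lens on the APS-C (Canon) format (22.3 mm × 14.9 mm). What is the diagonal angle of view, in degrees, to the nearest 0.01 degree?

53.51°

Sensor diagonal = √(22.3² + 14.9²) = √719.3000 ≈ 26.8198 mm.
Angle of view α = 2·arctan(d/2f) with d = 26.8198 mm and f = 26.6 mm.
d/2f = 0.50413; arctan(0.50413) ≈ 26.7541°, so α ≈ 53.5082°.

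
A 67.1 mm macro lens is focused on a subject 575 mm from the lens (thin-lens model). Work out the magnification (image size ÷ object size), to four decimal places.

0.1321×

Thin lens: 1/f = 1/dₒ + 1/dᵢ → 1/dᵢ = 1/67.1 − 1/575 = 0.0131640 mm⁻¹, so dᵢ ≈ 75.9648 mm.
Magnification m = dᵢ/dₒ = 75.9648/575 ≈ 0.13211.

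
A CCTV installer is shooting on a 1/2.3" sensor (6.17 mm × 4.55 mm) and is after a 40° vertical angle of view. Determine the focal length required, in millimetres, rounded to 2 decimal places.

6.25 mm

From α = 2·arctan(h/2f) we get f = h / (2·tan(α/2)).
With h = 4.55 mm and α/2 = 20°, tan(α/2) ≈ 0.36397, so f ≈ 4.55 / 0.72794 ≈ 6.2505 mm.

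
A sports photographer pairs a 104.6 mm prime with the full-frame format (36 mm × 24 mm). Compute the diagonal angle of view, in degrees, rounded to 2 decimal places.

Sensor diagonal = √(36² + 24²) = √1872.0000 ≈ 43.2666 mm.
Angle of view α = 2·arctan(d/2f) with d = 43.2666 mm and f = 104.6 mm.
d/2f = 0.20682; arctan(0.20682) ≈ 11.6851°, so α ≈ 23.3703°.

23.37°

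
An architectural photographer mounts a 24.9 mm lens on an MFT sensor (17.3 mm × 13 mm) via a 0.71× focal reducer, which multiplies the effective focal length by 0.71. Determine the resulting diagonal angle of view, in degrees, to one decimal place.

62.9°

Effective focal length f = 24.9 × 0.71 = 17.679 mm.
Sensor diagonal = √(17.3² + 13²) = √468.2900 ≈ 21.6400 mm.
α = 2·arctan(21.640 / (2 × 17.679)) = 2·arctan(0.61203) ≈ 62.9354°.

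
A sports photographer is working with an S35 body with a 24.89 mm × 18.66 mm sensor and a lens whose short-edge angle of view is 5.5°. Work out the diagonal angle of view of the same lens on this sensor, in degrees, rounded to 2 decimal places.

9.16°

From the short-edge AOV: f = 18.66 / (2·tan(2.75°)) = 18.66 / 0.09607 ≈ 194.2397 mm.
Sensor diagonal = √(24.89² + 18.66²) = √967.7077 ≈ 31.1080 mm.
Diagonal AOV = 2·arctan(31.1080 / (2 × 194.2397)) = 2·arctan(0.08008) ≈ 9.1565°.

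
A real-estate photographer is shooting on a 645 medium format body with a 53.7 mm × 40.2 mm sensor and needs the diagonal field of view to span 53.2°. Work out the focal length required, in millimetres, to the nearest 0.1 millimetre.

67.0 mm

Sensor diagonal = √(53.7² + 40.2²) = √4499.7300 ≈ 67.0800 mm.
From α = 2·arctan(d/2f) we get f = d / (2·tan(α/2)).
With d = 67.0800 mm and α/2 = 26.6°, tan(α/2) ≈ 0.50076, so f ≈ 67.0800 / 1.00153 ≈ 66.9779 mm.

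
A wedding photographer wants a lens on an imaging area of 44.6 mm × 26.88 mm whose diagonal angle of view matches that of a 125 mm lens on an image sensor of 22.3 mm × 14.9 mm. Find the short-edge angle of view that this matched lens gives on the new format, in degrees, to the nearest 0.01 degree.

6.34°

Sensor diagonal = √(22.3² + 14.9²) = √719.3000 ≈ 26.8198 mm.
Sensor diagonal = √(44.6² + 26.88²) = √2711.6944 ≈ 52.0739 mm.
Equal diagonal AOV ⇒ f₂ = f₁ · 52.0739/26.8198 = 125 × 1.94162 ≈ 242.7031 mm.
Short-edge AOV on the new format = 2·arctan(26.88 / (2 × 242.7031)) = 2·arctan(0.05538) ≈ 6.3392°.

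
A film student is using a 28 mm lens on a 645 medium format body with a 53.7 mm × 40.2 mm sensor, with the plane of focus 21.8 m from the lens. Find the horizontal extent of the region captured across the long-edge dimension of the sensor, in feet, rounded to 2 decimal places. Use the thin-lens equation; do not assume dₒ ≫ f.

dₒ: 21.8 m = 21800 mm.
Similar triangles through the lens centre give W/dₒ = w/dᵢ; with 1/f = 1/dₒ + 1/dᵢ this gives W = w·(dₒ − f)/f.
W = 53.7 mm × (21800 − 28) / 28 = 53.7 × 777.5714 ≈ 41755.586 mm = 41755.586/304.8 ft = 136.993 ft.

136.99 ft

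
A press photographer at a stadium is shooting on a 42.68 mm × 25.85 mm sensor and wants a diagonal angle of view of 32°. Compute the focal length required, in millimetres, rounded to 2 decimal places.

Sensor diagonal = √(42.68² + 25.85²) = √2489.8049 ≈ 49.8979 mm.
From α = 2·arctan(d/2f) we get f = d / (2·tan(α/2)).
With d = 49.8979 mm and α/2 = 16°, tan(α/2) ≈ 0.28675, so f ≈ 49.8979 / 0.57349 ≈ 87.0074 mm.

87.01 mm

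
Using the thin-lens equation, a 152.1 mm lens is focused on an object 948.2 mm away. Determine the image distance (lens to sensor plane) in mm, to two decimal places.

1/dᵢ = 1/f − 1/dₒ = 1/152.1 − 1/948.2 = 0.0055200 mm⁻¹.
dᵢ = 1/0.0055200 ≈ 181.1597 mm.

181.16 mm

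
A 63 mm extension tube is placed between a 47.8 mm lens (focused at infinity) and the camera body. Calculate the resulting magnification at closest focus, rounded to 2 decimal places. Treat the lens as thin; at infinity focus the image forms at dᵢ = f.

The tube moves the image plane from f to f + e, so dᵢ = 47.8 + 63 = 110.8 mm. Focus is achieved when 1/f = 1/dₒ + 1/dᵢ, giving dₒ = 1/(1/f − 1/(f+e)).
Magnification m = dᵢ/dₒ = (f+e)·(1/f − 1/(f+e)) = e/f = 63/47.8 ≈ 1.3180.

1.32×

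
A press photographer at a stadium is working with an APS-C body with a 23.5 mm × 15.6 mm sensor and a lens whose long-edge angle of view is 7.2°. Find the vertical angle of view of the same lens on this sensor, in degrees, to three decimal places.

4.783°

From the long-edge AOV: f = 23.5 / (2·tan(3.6°)) = 23.5 / 0.12583 ≈ 186.7609 mm.
Vertical AOV = 2·arctan(15.6 / (2 × 186.7609)) = 2·arctan(0.04176) ≈ 4.7831°.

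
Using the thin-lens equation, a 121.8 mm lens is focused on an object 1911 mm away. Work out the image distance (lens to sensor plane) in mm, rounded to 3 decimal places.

1/dᵢ = 1/f − 1/dₒ = 1/121.8 − 1/1911 = 0.0076869 mm⁻¹.
dᵢ = 1/0.0076869 ≈ 130.0915 mm.

130.092 mm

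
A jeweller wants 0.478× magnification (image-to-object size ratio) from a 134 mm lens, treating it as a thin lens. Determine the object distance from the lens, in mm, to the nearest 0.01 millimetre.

414.33 mm

With m = dᵢ/dₒ and 1/f = 1/dₒ + 1/dᵢ, substituting dᵢ = m·dₒ gives 1/f = (1 + 1/m)/dₒ, hence dₒ = f·(1 + 1/m).
dₒ = 134 × (1 + 1/0.478) = 134 × 3.09205 ≈ 414.335 mm.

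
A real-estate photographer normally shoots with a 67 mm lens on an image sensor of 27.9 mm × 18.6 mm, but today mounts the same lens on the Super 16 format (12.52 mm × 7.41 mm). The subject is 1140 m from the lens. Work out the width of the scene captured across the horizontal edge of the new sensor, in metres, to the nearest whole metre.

The focal length stays 67 mm; the relevant sensor dimension is now w = 12.52 mm. Object distance dₒ = 1140 m = 1.14e+06 mm.
Thin-lens field width W = w·(dₒ − f)/f = 12.52 × (1.14e+06 − 67)/67 ≈ 213014.346 mm = 213.014 m.

213 m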